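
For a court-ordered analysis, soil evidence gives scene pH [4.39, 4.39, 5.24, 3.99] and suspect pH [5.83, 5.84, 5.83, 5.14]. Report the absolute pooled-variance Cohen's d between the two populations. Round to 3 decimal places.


Pooled-variance Cohen's d for soil pH comparison:
Scene mean = 18.01 / 4 = 4.5025
Suspect mean = 22.64 / 4 = 5.66
Scene sample variance s_s^2 = 0.277292
Suspect sample variance s_c^2 = 0.1202
Pooled variance = ((n_s-1)*s_s^2 + (n_c-1)*s_c^2) / (n_s + n_c - 2) = 0.198746
Pooled SD = sqrt(0.198746) = 0.445809
Mean difference = -1.1575
|d| = |-1.1575| / 0.445809 = 2.596

2.596


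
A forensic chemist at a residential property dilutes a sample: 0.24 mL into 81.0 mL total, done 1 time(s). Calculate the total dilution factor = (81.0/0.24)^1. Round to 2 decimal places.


Dilution factor calculation:
Single dilution = V_total / V_sample = 81.0 / 0.24 ≈ 337.5
Number of dilutions = 1
Total DF = (81.0 / 0.24)^1 (full precision, rounded at the end) = 337.50

337.50


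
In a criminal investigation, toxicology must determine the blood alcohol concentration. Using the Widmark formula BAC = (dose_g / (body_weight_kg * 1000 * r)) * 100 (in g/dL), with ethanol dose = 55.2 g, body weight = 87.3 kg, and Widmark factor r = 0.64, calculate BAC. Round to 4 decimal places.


Applying the Widmark formula:
BAC = (dose_g / (body_wt * 1000 * r)) * 100
Denominator = 87.3 * 1000 * 0.64 = 55872
BAC = (55.2 / 55872) * 100
BAC = 0.0988 g/dL

0.0988


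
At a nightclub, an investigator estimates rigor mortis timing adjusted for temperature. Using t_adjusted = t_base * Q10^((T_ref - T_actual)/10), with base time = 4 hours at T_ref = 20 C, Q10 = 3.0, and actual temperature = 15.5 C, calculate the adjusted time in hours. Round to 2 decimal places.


Rigor mortis time adjustment:
Exponent = (T_ref - T_actual) / 10 = (20 - 15.5) / 10 = 0.45
Q10 factor = 3.0^0.45 = 1.63947
t_adjusted = 4 * 1.63947 = 6.56 hours

6.56


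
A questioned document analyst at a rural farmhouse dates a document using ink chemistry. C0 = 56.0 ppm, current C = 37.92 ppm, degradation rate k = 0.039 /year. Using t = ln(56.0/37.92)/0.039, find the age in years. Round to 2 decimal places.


Document age estimation:
C0/C = 56.0 / 37.92 = 1.476793
ln(C0/C) = 0.389873
t = 0.389873 / 0.039 = 10.00 years

10.00


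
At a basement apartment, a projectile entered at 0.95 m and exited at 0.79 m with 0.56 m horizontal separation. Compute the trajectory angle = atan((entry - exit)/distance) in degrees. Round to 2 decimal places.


Bullet trajectory angle:
Height difference = 0.95 - 0.79 = 0.16 m
angle = atan(0.16 / 0.56)
angle = atan(0.285714)
angle = 15.95 degrees

15.95


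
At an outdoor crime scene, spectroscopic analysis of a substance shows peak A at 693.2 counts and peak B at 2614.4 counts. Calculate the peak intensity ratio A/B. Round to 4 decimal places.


Spectral peak ratio:
Peak A = 693.2 counts
Peak B = 2614.4 counts
Ratio = 693.2 / 2614.4 = 0.2651

0.2651


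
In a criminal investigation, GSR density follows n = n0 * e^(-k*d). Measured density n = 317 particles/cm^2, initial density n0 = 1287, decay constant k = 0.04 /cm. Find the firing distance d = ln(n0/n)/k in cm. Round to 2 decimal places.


GSR distance calculation:
n0/n = 1287 / 317 = 4.059937
ln(n0/n) = 1.401167
d = 1.401167 / 0.04 = 35.03 cm

35.03


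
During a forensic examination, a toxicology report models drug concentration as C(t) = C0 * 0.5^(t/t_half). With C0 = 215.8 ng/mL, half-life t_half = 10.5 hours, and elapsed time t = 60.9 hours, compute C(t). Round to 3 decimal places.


Drug concentration decay:
Number of half-lives = t / t_half = 60.9 / 10.5 = 5.8
Decay factor = 0.5^5.8 = 0.01794841
C(t) = 215.8 * 0.01794841 = 3.873 ng/mL

3.873


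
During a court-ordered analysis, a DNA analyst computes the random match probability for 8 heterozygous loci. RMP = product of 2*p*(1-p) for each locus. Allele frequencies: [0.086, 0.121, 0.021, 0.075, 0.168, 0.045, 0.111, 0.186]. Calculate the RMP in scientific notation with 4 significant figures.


Computing RMP for 8 loci:
Locus 1: 2 * 0.086 * 0.914 = 0.157208
Locus 2: 2 * 0.121 * 0.879 = 0.212718
Locus 3: 2 * 0.021 * 0.979 = 0.041118
Locus 4: 2 * 0.075 * 0.925 = 0.13875
Locus 5: 2 * 0.168 * 0.832 = 0.279552
Locus 6: 2 * 0.045 * 0.955 = 0.08595
Locus 7: 2 * 0.111 * 0.889 = 0.197358
Locus 8: 2 * 0.186 * 0.814 = 0.302808
RMP = 2.740e-07

2.740e-07


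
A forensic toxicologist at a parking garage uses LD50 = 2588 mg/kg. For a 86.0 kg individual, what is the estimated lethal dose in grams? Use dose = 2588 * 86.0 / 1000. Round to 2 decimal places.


Lethal dose calculation:
Lethal dose = LD50 * body_weight / 1000
= 2588 * 86.0 / 1000
= 222568 / 1000
= 222.57 g

222.57


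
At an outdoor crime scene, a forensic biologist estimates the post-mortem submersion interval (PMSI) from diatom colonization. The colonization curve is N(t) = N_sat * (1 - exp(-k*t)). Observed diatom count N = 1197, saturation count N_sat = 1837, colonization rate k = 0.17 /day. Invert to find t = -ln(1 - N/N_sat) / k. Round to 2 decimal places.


PMSI from diatom colonization curve:
N / N_sat = 1197 / 1837 = 0.651606
1 - N/N_sat = 0.348394
ln(1 - N/N_sat) = -1.054421
t = -ln(1 - N/N_sat) / k = -(-1.054421) / 0.17 = 6.20 days

6.20


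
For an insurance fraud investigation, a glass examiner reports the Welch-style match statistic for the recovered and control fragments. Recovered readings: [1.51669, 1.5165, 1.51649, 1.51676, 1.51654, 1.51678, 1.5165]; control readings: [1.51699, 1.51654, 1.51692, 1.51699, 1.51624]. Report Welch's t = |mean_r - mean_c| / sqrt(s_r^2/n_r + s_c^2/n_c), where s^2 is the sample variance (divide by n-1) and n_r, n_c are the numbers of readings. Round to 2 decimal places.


Welch's t-criterion for glass RI comparison:
Recovered mean = sum / n_r = 10.61626 / 7 = 1.5166086
Control mean = sum / n_c = 7.58368 / 5 = 1.516736
Recovered sample variance s_r^2 = 1.6881e-08
Control sample variance s_c^2 = 1.1183e-07
Welch SE (unpooled) = sqrt(s_r^2/n_r + s_c^2/n_c) = sqrt(2.41156e-09 + 2.2366e-08) = sqrt(2.47776e-08) = 0.000157409
|mean_r - mean_c| = 0.000127429
t = 0.000127429 / 0.000157409 = 0.81

0.81


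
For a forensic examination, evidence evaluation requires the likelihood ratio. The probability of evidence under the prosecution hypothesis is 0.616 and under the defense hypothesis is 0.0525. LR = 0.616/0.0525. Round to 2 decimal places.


Likelihood ratio calculation:
LR = P(E|Hp) / P(E|Hd)
LR = 0.616 / 0.0525
LR = 11.73

11.73


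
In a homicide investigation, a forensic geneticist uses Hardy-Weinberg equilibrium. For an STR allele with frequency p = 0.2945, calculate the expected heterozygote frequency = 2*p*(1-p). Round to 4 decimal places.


Hardy-Weinberg heterozygote frequency:
q = 1 - p = 1 - 0.2945 = 0.7055
2pq = 2 * 0.2945 * 0.7055 = 0.4155

0.4155


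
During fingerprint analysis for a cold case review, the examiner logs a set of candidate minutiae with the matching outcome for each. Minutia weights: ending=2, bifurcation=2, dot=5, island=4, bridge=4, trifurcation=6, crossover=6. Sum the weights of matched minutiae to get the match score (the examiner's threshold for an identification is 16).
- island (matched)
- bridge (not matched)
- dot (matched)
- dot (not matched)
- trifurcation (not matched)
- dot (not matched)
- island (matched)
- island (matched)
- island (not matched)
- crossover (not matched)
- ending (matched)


Weighted minutiae match score:
  island: matched, +4 (running total 4)
  bridge: not matched, +0
  dot: matched, +5 (running total 9)
  dot: not matched, +0
  trifurcation: not matched, +0
  dot: not matched, +0
  island: matched, +4 (running total 13)
  island: matched, +4 (running total 17)
  island: not matched, +0
  crossover: not matched, +0
  ending: matched, +2 (running total 19)
Total score = 19
Threshold = 16; verdict = identification

19


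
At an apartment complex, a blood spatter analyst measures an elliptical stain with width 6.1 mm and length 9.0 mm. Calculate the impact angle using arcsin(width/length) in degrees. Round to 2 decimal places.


Blood spatter impact angle calculation:
width / length = 6.1 / 9.0 = 0.677778
angle = arcsin(0.677778)
angle = 42.67 degrees

42.67


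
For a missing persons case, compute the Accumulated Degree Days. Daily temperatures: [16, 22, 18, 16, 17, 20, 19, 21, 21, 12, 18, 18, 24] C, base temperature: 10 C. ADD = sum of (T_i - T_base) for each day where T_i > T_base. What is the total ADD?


Computing ADD day by day:
Day 1: max(0, 16 - 10) = 6
Day 2: max(0, 22 - 10) = 12
Day 3: max(0, 18 - 10) = 8
Day 4: max(0, 16 - 10) = 6
Day 5: max(0, 17 - 10) = 7
Day 6: max(0, 20 - 10) = 10
Day 7: max(0, 19 - 10) = 9
Day 8: max(0, 21 - 10) = 11
Day 9: max(0, 21 - 10) = 11
Day 10: max(0, 12 - 10) = 2
Day 11: max(0, 18 - 10) = 8
Day 12: max(0, 18 - 10) = 8
Day 13: max(0, 24 - 10) = 14
Total ADD = 112

112


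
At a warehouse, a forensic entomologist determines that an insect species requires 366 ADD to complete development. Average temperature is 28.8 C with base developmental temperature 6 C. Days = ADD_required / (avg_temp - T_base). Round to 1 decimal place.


Insect development time:
Effective temperature = avg_temp - T_base = 28.8 - 6 = 22.8 C
Days = ADD / effective_temp = 366 / 22.8 = 16.1 days

16.1


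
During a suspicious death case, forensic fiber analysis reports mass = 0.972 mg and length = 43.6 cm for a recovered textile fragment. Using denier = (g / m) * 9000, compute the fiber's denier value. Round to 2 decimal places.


Denier calculation:
Mass in grams = 0.972 mg / 1000 = 0.000972 g
Length in meters = 43.6 cm / 100 = 0.436 m
Linear density = mass / length = 0.000972 / 0.436 = 0.00222936 g/m
Denier = (g/m) * 9000 = 0.00222936 * 9000 = 20.06

20.06


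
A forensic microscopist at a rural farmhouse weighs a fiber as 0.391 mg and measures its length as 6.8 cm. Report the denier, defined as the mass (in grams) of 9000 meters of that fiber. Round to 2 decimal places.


Denier calculation:
Mass in grams = 0.391 mg / 1000 = 0.000391 g
Length in meters = 6.8 cm / 100 = 0.068 m
Linear density = mass / length = 0.000391 / 0.068 = 0.00575 g/m
Denier = (g/m) * 9000 = 0.00575 * 9000 = 51.75

51.75


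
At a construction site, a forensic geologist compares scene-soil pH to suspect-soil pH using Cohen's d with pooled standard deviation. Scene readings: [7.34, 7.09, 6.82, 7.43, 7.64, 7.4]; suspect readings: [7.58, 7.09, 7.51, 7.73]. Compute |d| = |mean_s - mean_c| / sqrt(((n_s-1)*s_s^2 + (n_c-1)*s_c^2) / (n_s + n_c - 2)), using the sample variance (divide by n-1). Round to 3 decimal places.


Pooled-variance Cohen's d for soil pH comparison:
Scene mean = 43.72 / 6 = 7.286667
Suspect mean = 29.91 / 4 = 7.4775
Scene sample variance s_s^2 = 0.083507
Suspect sample variance s_c^2 = 0.075158
Pooled variance = ((n_s-1)*s_s^2 + (n_c-1)*s_c^2) / (n_s + n_c - 2) = 0.080376
Pooled SD = sqrt(0.080376) = 0.283507
Mean difference = -0.190833
|d| = |-0.190833| / 0.283507 = 0.673

0.673


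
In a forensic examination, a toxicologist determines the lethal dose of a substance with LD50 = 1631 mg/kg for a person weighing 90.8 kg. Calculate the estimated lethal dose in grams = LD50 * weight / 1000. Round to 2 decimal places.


Lethal dose calculation:
Lethal dose = LD50 * body_weight / 1000
= 1631 * 90.8 / 1000
= 148094.8 / 1000
= 148.09 g

148.09


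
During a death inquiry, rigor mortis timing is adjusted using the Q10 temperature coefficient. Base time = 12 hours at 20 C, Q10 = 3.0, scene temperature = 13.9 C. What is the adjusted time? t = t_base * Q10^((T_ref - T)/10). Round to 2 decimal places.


Rigor mortis time adjustment:
Exponent = (T_ref - T_actual) / 10 = (20 - 13.9) / 10 = 0.61
Q10 factor = 3.0^0.61 = 1.95454
t_adjusted = 12 * 1.95454 = 23.45 hours

23.45


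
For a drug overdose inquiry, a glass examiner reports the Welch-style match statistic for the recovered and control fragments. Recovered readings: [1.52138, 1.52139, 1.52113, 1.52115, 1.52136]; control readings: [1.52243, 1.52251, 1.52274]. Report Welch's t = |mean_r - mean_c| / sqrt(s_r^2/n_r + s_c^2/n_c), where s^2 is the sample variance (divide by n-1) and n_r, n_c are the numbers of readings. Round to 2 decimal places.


Welch's t-criterion for glass RI comparison:
Recovered mean = sum / n_r = 7.60641 / 5 = 1.521282
Control mean = sum / n_c = 4.56768 / 3 = 1.52256
Recovered sample variance s_r^2 = 1.697e-08
Control sample variance s_c^2 = 2.59e-08
Welch SE (unpooled) = sqrt(s_r^2/n_r + s_c^2/n_c) = sqrt(3.394e-09 + 8.63333e-09) = sqrt(1.20273e-08) = 0.000109669
|mean_r - mean_c| = 0.001278
t = 0.001278 / 0.000109669 = 11.65

11.65


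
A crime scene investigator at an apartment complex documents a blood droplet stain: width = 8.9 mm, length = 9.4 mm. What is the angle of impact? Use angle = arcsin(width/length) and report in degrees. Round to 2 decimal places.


Blood spatter impact angle calculation:
width / length = 8.9 / 9.4 = 0.946809
angle = arcsin(0.946809)
angle = 71.23 degrees

71.23


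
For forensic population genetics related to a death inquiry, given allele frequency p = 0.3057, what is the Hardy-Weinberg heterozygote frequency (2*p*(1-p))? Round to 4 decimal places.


Hardy-Weinberg heterozygote frequency:
q = 1 - p = 1 - 0.3057 = 0.6943
2pq = 2 * 0.3057 * 0.6943 = 0.4245

0.4245


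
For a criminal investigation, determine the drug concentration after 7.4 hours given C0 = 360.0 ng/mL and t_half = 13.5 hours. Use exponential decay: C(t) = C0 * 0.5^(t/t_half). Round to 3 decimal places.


Drug concentration decay:
Number of half-lives = t / t_half = 7.4 / 13.5 = 0.548148
Decay factor = 0.5^0.548148 = 0.68389749
C(t) = 360.0 * 0.68389749 = 246.203 ng/mL

246.203


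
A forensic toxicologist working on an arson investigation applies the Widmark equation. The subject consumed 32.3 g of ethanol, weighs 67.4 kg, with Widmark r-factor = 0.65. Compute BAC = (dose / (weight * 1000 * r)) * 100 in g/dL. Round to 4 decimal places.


Applying the Widmark formula:
BAC = (dose_g / (body_wt * 1000 * r)) * 100
Denominator = 67.4 * 1000 * 0.65 = 43810
BAC = (32.3 / 43810) * 100
BAC = 0.0737 g/dL

0.0737


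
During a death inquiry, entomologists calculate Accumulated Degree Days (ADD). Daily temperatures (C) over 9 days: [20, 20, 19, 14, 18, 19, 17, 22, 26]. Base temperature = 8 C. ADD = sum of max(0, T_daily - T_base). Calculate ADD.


Computing ADD day by day:
Day 1: max(0, 20 - 8) = 12
Day 2: max(0, 20 - 8) = 12
Day 3: max(0, 19 - 8) = 11
Day 4: max(0, 14 - 8) = 6
Day 5: max(0, 18 - 8) = 10
Day 6: max(0, 19 - 8) = 11
Day 7: max(0, 17 - 8) = 9
Day 8: max(0, 22 - 8) = 14
Day 9: max(0, 26 - 8) = 18
Total ADD = 103

103


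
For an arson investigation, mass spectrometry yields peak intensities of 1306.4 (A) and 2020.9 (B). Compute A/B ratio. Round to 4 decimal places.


Spectral peak ratio:
Peak A = 1306.4 counts
Peak B = 2020.9 counts
Ratio = 1306.4 / 2020.9 = 0.6464

0.6464


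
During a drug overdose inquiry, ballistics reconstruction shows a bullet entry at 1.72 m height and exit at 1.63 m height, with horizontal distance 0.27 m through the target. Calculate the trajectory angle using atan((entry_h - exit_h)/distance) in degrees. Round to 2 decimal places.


Bullet trajectory angle:
Height difference = 1.72 - 1.63 = 0.09 m
angle = atan(0.09 / 0.27)
angle = atan(0.333333)
angle = 18.43 degrees

18.43


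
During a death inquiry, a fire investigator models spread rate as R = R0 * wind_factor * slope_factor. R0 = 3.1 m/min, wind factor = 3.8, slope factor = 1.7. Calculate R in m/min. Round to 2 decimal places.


Fire spread rate calculation:
R = R0 * wind_factor * slope_factor
= 3.1 * 3.8 * 1.7
= 11.78 * 1.7
= 20.03 m/min

20.03


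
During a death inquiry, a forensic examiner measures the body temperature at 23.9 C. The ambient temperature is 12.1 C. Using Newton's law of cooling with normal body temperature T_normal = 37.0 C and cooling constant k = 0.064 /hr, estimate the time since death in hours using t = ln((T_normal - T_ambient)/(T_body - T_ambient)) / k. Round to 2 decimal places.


Using Newton's law of cooling:
t = ln((T_normal - T_ambient) / (T_body - T_ambient)) / k
T_normal - T_ambient = 24.9
T_body - T_ambient = 11.8
Ratio = 2.110169
ln(ratio) = 0.746768
t = 0.746768 / 0.064 = 11.67 hours

11.67


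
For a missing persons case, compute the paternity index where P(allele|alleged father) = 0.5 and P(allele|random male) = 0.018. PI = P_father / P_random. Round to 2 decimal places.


Paternity Index calculation:
PI = P(allele|father) / P(allele|random)
PI = 0.5 / 0.018
PI = 27.78

27.78


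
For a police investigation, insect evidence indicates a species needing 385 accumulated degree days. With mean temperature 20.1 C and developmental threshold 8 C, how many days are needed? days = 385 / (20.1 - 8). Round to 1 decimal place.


Insect development time:
Effective temperature = avg_temp - T_base = 20.1 - 8 = 12.1 C
Days = ADD / effective_temp = 385 / 12.1 = 31.8 days

31.8


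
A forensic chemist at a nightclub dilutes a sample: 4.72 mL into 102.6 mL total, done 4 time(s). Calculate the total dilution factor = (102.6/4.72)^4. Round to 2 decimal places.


Dilution factor calculation:
Single dilution = V_total / V_sample = 102.6 / 4.72 ≈ 21.737288
Number of dilutions = 4
Total DF = (102.6 / 4.72)^4 (full precision, rounded at the end) = 223265.41

223265.41


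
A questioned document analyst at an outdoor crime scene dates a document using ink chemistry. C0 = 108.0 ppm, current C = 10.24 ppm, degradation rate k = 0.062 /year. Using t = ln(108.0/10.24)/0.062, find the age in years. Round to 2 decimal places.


Document age estimation:
C0/C = 108.0 / 10.24 = 10.546875
ln(C0/C) = 2.35583
t = 2.35583 / 0.062 = 38.00 years

38.00


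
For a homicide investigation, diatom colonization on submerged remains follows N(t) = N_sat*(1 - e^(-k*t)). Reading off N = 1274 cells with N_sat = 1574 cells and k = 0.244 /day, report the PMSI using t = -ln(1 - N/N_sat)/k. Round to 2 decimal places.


PMSI from diatom colonization curve:
N / N_sat = 1274 / 1574 = 0.809403
1 - N/N_sat = 0.190597
ln(1 - N/N_sat) = -1.657594
t = -ln(1 - N/N_sat) / k = -(-1.657594) / 0.244 = 6.79 days

6.79


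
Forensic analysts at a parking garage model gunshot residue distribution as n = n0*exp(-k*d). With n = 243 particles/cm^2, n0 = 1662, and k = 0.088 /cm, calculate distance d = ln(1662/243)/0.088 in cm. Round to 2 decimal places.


GSR distance calculation:
n0/n = 1662 / 243 = 6.839506
ln(n0/n) = 1.922716
d = 1.922716 / 0.088 = 21.85 cm

21.85


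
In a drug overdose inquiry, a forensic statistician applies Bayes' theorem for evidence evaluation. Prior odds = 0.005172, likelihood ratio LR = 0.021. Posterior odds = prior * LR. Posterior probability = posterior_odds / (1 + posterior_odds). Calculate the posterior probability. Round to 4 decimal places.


Bayesian evidence evaluation:
Posterior odds = prior_odds * LR = 0.005172 * 0.021 = 0.000108612
Posterior probability = posterior_odds / (1 + posterior_odds)
= 0.000108612 / (1 + 0.000108612)
= 0.000108612 / 1.000108612
= 0.0001

0.0001


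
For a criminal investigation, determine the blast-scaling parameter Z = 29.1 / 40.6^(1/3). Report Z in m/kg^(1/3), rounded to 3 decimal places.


Scaled distance calculation:
W^(1/3) = 40.6^(1/3) = 3.436967
Z = R / W^(1/3) = 29.1 / 3.436967
Z = 8.467 m/kg^(1/3)

8.467


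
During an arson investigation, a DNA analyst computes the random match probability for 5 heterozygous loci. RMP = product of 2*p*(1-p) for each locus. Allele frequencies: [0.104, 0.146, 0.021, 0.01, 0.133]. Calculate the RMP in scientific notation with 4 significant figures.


Computing RMP for 5 loci:
Locus 1: 2 * 0.104 * 0.896 = 0.186368
Locus 2: 2 * 0.146 * 0.854 = 0.249368
Locus 3: 2 * 0.021 * 0.979 = 0.041118
Locus 4: 2 * 0.01 * 0.99 = 0.0198
Locus 5: 2 * 0.133 * 0.867 = 0.230622
RMP = 8.726e-06

8.726e-06


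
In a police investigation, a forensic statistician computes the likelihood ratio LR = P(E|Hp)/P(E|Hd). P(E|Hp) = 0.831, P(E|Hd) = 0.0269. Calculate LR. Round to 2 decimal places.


Likelihood ratio calculation:
LR = P(E|Hp) / P(E|Hd)
LR = 0.831 / 0.0269
LR = 30.89

30.89


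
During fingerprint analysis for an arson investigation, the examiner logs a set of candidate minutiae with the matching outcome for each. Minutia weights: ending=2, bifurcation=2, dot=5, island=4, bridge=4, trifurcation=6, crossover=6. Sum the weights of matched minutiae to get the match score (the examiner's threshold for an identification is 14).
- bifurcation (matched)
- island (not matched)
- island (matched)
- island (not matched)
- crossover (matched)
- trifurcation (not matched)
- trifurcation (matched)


Weighted minutiae match score:
  bifurcation: matched, +2 (running total 2)
  island: not matched, +0
  island: matched, +4 (running total 6)
  island: not matched, +0
  crossover: matched, +6 (running total 12)
  trifurcation: not matched, +0
  trifurcation: matched, +6 (running total 18)
Total score = 18
Threshold = 14; verdict = identification

18


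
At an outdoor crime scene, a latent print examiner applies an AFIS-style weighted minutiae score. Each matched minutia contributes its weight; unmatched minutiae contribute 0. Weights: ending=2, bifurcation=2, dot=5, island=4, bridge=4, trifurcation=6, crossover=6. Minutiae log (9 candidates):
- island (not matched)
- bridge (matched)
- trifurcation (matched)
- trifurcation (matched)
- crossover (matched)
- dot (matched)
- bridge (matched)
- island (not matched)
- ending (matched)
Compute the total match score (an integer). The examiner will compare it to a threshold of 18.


Weighted minutiae match score:
  island: not matched, +0
  bridge: matched, +4 (running total 4)
  trifurcation: matched, +6 (running total 10)
  trifurcation: matched, +6 (running total 16)
  crossover: matched, +6 (running total 22)
  dot: matched, +5 (running total 27)
  bridge: matched, +4 (running total 31)
  island: not matched, +0
  ending: matched, +2 (running total 33)
Total score = 33
Threshold = 18; verdict = identification

33


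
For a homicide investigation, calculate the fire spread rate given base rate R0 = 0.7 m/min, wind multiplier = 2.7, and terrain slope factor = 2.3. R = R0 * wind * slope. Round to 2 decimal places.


Fire spread rate calculation:
R = R0 * wind_factor * slope_factor
= 0.7 * 2.7 * 2.3
= 1.89 * 2.3
= 4.35 m/min

4.35


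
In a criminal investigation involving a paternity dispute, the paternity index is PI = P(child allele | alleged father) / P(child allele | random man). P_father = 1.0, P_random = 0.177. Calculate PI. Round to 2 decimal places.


Paternity Index calculation:
PI = P(allele|father) / P(allele|random)
PI = 1.0 / 0.177
PI = 5.65

5.65


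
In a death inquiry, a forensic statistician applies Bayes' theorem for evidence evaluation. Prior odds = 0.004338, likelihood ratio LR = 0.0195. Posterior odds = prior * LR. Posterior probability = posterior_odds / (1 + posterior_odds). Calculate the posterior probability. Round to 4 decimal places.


Bayesian evidence evaluation:
Posterior odds = prior_odds * LR = 0.004338 * 0.0195 = 0.000084591
Posterior probability = posterior_odds / (1 + posterior_odds)
= 0.000084591 / (1 + 0.000084591)
= 0.000084591 / 1.000084591
= 0.0001

0.0001


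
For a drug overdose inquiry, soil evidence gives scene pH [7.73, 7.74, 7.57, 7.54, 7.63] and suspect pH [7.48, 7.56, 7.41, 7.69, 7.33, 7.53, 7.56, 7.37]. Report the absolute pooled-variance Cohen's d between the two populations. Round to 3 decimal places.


Pooled-variance Cohen's d for soil pH comparison:
Scene mean = 38.21 / 5 = 7.642
Suspect mean = 59.93 / 8 = 7.49125
Scene sample variance s_s^2 = 0.00827
Suspect sample variance s_c^2 = 0.013984
Pooled variance = ((n_s-1)*s_s^2 + (n_c-1)*s_c^2) / (n_s + n_c - 2) = 0.011906
Pooled SD = sqrt(0.011906) = 0.109115
Mean difference = 0.15075
|d| = |0.15075| / 0.109115 = 1.382

1.382


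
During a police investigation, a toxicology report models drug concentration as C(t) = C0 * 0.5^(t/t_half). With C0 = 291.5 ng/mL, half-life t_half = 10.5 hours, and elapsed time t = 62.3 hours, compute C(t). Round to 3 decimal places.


Drug concentration decay:
Number of half-lives = t / t_half = 62.3 / 10.5 = 5.933333
Decay factor = 0.5^5.933333 = 0.01636397
C(t) = 291.5 * 0.01636397 = 4.770 ng/mL

4.770


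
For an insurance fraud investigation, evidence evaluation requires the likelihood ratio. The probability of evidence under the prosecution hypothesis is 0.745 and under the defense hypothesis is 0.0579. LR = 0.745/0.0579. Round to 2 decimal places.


Likelihood ratio calculation:
LR = P(E|Hp) / P(E|Hd)
LR = 0.745 / 0.0579
LR = 12.87

12.87


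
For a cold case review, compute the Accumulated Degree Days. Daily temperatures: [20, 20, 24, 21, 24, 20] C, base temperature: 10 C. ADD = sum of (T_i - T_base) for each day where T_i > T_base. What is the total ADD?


Computing ADD day by day:
Day 1: max(0, 20 - 10) = 10
Day 2: max(0, 20 - 10) = 10
Day 3: max(0, 24 - 10) = 14
Day 4: max(0, 21 - 10) = 11
Day 5: max(0, 24 - 10) = 14
Day 6: max(0, 20 - 10) = 10
Total ADD = 69

69


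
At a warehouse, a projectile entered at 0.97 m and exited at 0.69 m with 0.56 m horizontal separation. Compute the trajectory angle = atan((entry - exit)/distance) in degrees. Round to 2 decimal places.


Bullet trajectory angle:
Height difference = 0.97 - 0.69 = 0.28 m
angle = atan(0.28 / 0.56)
angle = atan(0.5)
angle = 26.57 degrees

26.57


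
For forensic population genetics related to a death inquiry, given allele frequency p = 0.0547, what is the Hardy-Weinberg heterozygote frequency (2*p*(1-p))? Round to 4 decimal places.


Hardy-Weinberg heterozygote frequency:
q = 1 - p = 1 - 0.0547 = 0.9453
2pq = 2 * 0.0547 * 0.9453 = 0.1034

0.1034


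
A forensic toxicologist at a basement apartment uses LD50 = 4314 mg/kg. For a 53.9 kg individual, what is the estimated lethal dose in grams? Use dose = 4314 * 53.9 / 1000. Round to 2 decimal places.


Lethal dose calculation:
Lethal dose = LD50 * body_weight / 1000
= 4314 * 53.9 / 1000
= 232524.6 / 1000
= 232.52 g

232.52


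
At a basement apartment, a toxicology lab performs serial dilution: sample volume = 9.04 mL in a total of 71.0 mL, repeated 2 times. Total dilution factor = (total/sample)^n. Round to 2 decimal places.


Dilution factor calculation:
Single dilution = V_total / V_sample = 71.0 / 9.04 ≈ 7.853982
Number of dilutions = 2
Total DF = (71.0 / 9.04)^2 (full precision, rounded at the end) = 61.69

61.69


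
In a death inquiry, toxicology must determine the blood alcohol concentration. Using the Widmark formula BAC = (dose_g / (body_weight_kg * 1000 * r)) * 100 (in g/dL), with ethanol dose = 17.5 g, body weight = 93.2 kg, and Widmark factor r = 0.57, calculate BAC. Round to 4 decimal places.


Applying the Widmark formula:
BAC = (dose_g / (body_wt * 1000 * r)) * 100
Denominator = 93.2 * 1000 * 0.57 = 53124
BAC = (17.5 / 53124) * 100
BAC = 0.0329 g/dL

0.0329


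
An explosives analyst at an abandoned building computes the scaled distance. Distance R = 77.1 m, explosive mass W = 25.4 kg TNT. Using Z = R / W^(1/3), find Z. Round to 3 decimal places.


Scaled distance calculation:
W^(1/3) = 25.4^(1/3) = 2.93953
Z = R / W^(1/3) = 77.1 / 2.93953
Z = 26.229 m/kg^(1/3)

26.229


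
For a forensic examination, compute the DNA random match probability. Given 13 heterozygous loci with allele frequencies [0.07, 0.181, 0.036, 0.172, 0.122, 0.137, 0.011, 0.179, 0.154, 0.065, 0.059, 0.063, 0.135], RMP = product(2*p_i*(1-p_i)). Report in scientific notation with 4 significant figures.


Computing RMP for 13 loci:
Locus 1: 2 * 0.07 * 0.93 = 0.1302
Locus 2: 2 * 0.181 * 0.819 = 0.296478
Locus 3: 2 * 0.036 * 0.964 = 0.069408
Locus 4: 2 * 0.172 * 0.828 = 0.284832
Locus 5: 2 * 0.122 * 0.878 = 0.214232
Locus 6: 2 * 0.137 * 0.863 = 0.236462
Locus 7: 2 * 0.011 * 0.989 = 0.021758
Locus 8: 2 * 0.179 * 0.821 = 0.293918
Locus 9: 2 * 0.154 * 0.846 = 0.260568
Locus 10: 2 * 0.065 * 0.935 = 0.12155
Locus 11: 2 * 0.059 * 0.941 = 0.111038
Locus 12: 2 * 0.063 * 0.937 = 0.118062
Locus 13: 2 * 0.135 * 0.865 = 0.23355
RMP = 2.397e-11

2.397e-11


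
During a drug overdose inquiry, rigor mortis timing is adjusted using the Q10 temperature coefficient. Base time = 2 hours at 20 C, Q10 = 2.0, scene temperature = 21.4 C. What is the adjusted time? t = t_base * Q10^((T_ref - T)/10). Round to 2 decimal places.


Rigor mortis time adjustment:
Exponent = (T_ref - T_actual) / 10 = (20 - 21.4) / 10 = -0.14
Q10 factor = 2.0^-0.14 = 0.90752
t_adjusted = 2 * 0.90752 = 1.82 hours

1.82


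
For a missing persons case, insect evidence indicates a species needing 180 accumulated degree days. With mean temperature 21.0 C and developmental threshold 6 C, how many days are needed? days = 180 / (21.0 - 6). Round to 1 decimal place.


Insect development time:
Effective temperature = avg_temp - T_base = 21.0 - 6 = 15.0 C
Days = ADD / effective_temp = 180 / 15.0 = 12.0 days

12.0


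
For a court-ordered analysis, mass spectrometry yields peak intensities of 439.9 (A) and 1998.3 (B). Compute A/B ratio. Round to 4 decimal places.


Spectral peak ratio:
Peak A = 439.9 counts
Peak B = 1998.3 counts
Ratio = 439.9 / 1998.3 = 0.2201

0.2201


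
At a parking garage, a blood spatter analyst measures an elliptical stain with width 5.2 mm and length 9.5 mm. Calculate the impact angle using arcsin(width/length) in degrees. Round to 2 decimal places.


Blood spatter impact angle calculation:
width / length = 5.2 / 9.5 = 0.547368
angle = arcsin(0.547368)
angle = 33.19 degrees

33.19


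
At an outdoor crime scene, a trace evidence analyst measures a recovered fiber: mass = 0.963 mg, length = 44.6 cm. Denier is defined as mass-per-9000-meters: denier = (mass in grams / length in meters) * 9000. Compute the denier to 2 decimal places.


Denier calculation:
Mass in grams = 0.963 mg / 1000 = 0.000963 g
Length in meters = 44.6 cm / 100 = 0.446 m
Linear density = mass / length = 0.000963 / 0.446 = 0.00215919 g/m
Denier = (g/m) * 9000 = 0.00215919 * 9000 = 19.43

19.43


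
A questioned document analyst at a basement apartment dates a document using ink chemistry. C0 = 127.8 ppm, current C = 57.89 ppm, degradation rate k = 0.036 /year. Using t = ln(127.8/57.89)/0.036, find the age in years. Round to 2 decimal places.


Document age estimation:
C0/C = 127.8 / 57.89 = 2.207635
ln(C0/C) = 0.791922
t = 0.791922 / 0.036 = 22.00 years

22.00


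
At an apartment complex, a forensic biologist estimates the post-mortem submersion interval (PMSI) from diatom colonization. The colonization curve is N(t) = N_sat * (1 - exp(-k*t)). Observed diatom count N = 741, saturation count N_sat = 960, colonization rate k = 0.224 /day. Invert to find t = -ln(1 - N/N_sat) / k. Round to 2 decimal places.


PMSI from diatom colonization curve:
N / N_sat = 741 / 960 = 0.771875
1 - N/N_sat = 0.228125
ln(1 - N/N_sat) = -1.477862
t = -ln(1 - N/N_sat) / k = -(-1.477862) / 0.224 = 6.60 days

6.60


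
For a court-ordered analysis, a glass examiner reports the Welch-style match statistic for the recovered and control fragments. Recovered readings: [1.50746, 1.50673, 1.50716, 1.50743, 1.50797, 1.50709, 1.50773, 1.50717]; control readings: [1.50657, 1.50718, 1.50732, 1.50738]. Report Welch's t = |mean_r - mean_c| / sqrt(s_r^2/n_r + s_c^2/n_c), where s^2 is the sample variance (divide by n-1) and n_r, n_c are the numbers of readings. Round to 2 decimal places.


Welch's t-criterion for glass RI comparison:
Recovered mean = sum / n_r = 12.05874 / 8 = 1.5073425
Control mean = sum / n_c = 6.02845 / 4 = 1.5071125
Recovered sample variance s_r^2 = 1.52479e-07
Control sample variance s_c^2 = 1.37825e-07
Welch SE (unpooled) = sqrt(s_r^2/n_r + s_c^2/n_c) = sqrt(1.90598e-08 + 3.44562e-08) = sqrt(5.3516e-08) = 0.000231335
|mean_r - mean_c| = 0.00023
t = 0.00023 / 0.000231335 = 0.99

0.99


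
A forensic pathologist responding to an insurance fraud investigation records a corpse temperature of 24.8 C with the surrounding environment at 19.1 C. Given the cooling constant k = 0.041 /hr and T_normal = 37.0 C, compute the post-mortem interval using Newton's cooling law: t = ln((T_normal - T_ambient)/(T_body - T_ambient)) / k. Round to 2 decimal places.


Using Newton's law of cooling:
t = ln((T_normal - T_ambient) / (T_body - T_ambient)) / k
T_normal - T_ambient = 17.9
T_body - T_ambient = 5.7
Ratio = 3.140351
ln(ratio) = 1.144335
t = 1.144335 / 0.041 = 27.91 hours

27.91


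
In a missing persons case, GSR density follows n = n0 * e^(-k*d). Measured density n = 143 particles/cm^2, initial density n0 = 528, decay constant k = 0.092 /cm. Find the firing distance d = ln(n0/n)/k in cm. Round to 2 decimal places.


GSR distance calculation:
n0/n = 528 / 143 = 3.692308
ln(n0/n) = 1.306252
d = 1.306252 / 0.092 = 14.20 cm

14.20


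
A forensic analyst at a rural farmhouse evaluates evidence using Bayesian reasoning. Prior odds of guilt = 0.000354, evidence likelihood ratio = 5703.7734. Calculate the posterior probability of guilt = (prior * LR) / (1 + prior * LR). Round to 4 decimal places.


Bayesian evidence evaluation:
Posterior odds = prior_odds * LR = 0.000354 * 5703.7734 = 2.019136
Posterior probability = posterior_odds / (1 + posterior_odds)
= 2.019136 / (1 + 2.019136)
= 2.019136 / 3.019136
= 0.6688

0.6688


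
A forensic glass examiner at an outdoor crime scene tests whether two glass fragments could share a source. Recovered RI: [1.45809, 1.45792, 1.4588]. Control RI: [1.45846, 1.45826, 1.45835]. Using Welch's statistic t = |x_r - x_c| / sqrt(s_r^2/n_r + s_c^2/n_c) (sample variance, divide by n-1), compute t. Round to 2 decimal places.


Welch's t-criterion for glass RI comparison:
Recovered mean = sum / n_r = 4.37481 / 3 = 1.45827
Control mean = sum / n_c = 4.37507 / 3 = 1.4583567
Recovered sample variance s_r^2 = 2.179e-07
Control sample variance s_c^2 = 1.00333e-08
Welch SE (unpooled) = sqrt(s_r^2/n_r + s_c^2/n_c) = sqrt(7.26333e-08 + 3.34444e-09) = sqrt(7.59777e-08) = 0.000275641
|mean_r - mean_c| = 8.66667e-05
t = 8.66667e-05 / 0.000275641 = 0.31

0.31


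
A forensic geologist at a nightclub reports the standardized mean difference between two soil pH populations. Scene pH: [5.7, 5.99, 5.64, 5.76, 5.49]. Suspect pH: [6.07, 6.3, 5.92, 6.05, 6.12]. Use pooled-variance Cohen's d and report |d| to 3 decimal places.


Pooled-variance Cohen's d for soil pH comparison:
Scene mean = 28.58 / 5 = 5.716
Suspect mean = 30.46 / 5 = 6.092
Scene sample variance s_s^2 = 0.03353
Suspect sample variance s_c^2 = 0.01897
Pooled variance = ((n_s-1)*s_s^2 + (n_c-1)*s_c^2) / (n_s + n_c - 2) = 0.02625
Pooled SD = sqrt(0.02625) = 0.162019
Mean difference = -0.376
|d| = |-0.376| / 0.162019 = 2.321

2.321


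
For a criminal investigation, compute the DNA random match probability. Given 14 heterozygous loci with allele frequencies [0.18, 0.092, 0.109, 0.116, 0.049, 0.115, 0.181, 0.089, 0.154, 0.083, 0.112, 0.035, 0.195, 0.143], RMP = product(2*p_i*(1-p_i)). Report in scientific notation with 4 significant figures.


Computing RMP for 14 loci:
Locus 1: 2 * 0.18 * 0.82 = 0.2952
Locus 2: 2 * 0.092 * 0.908 = 0.167072
Locus 3: 2 * 0.109 * 0.891 = 0.194238
Locus 4: 2 * 0.116 * 0.884 = 0.205088
Locus 5: 2 * 0.049 * 0.951 = 0.093198
Locus 6: 2 * 0.115 * 0.885 = 0.20355
Locus 7: 2 * 0.181 * 0.819 = 0.296478
Locus 8: 2 * 0.089 * 0.911 = 0.162158
Locus 9: 2 * 0.154 * 0.846 = 0.260568
Locus 10: 2 * 0.083 * 0.917 = 0.152222
Locus 11: 2 * 0.112 * 0.888 = 0.198912
Locus 12: 2 * 0.035 * 0.965 = 0.06755
Locus 13: 2 * 0.195 * 0.805 = 0.31395
Locus 14: 2 * 0.143 * 0.857 = 0.245102
RMP = 7.348e-11

7.348e-11


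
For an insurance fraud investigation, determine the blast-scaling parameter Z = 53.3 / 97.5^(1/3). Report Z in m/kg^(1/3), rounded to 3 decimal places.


Scaled distance calculation:
W^(1/3) = 97.5^(1/3) = 4.602582
Z = R / W^(1/3) = 53.3 / 4.602582
Z = 11.580 m/kg^(1/3)

11.580


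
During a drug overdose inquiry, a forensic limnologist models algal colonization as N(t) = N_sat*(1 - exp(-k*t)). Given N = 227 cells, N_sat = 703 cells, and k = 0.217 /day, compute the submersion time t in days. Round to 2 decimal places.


PMSI from diatom colonization curve:
N / N_sat = 227 / 703 = 0.322902
1 - N/N_sat = 0.677098
ln(1 - N/N_sat) = -0.389939
t = -ln(1 - N/N_sat) / k = -(-0.389939) / 0.217 = 1.80 days

1.80


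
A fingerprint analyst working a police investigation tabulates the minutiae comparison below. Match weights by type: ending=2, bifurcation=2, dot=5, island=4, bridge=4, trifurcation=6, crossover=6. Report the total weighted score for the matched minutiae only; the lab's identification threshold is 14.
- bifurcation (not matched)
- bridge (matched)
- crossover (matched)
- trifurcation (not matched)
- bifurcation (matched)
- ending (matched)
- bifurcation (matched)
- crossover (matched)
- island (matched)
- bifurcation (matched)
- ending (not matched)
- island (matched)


Weighted minutiae match score:
  bifurcation: not matched, +0
  bridge: matched, +4 (running total 4)
  crossover: matched, +6 (running total 10)
  trifurcation: not matched, +0
  bifurcation: matched, +2 (running total 12)
  ending: matched, +2 (running total 14)
  bifurcation: matched, +2 (running total 16)
  crossover: matched, +6 (running total 22)
  island: matched, +4 (running total 26)
  bifurcation: matched, +2 (running total 28)
  ending: not matched, +0
  island: matched, +4 (running total 32)
Total score = 32
Threshold = 14; verdict = identification

32


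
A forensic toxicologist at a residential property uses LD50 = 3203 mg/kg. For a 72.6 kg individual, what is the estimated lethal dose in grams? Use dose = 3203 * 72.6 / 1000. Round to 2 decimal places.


Lethal dose calculation:
Lethal dose = LD50 * body_weight / 1000
= 3203 * 72.6 / 1000
= 232537.8 / 1000
= 232.54 g

232.54


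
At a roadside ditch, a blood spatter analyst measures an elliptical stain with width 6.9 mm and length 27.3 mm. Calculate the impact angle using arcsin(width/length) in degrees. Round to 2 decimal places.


Blood spatter impact angle calculation:
width / length = 6.9 / 27.3 = 0.252747
angle = arcsin(0.252747)
angle = 14.64 degrees

14.64


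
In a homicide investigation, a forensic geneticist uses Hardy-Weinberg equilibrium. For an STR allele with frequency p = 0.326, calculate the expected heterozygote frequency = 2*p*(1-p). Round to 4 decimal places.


Hardy-Weinberg heterozygote frequency:
q = 1 - p = 1 - 0.326 = 0.674
2pq = 2 * 0.326 * 0.674 = 0.4394

0.4394


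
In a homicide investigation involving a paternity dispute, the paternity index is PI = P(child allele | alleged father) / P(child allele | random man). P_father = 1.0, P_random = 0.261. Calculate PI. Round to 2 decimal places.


Paternity Index calculation:
PI = P(allele|father) / P(allele|random)
PI = 1.0 / 0.261
PI = 3.83

3.83


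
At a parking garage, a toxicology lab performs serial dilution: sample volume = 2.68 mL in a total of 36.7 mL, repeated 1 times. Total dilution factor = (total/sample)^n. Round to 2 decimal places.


Dilution factor calculation:
Single dilution = V_total / V_sample = 36.7 / 2.68 ≈ 13.69403
Number of dilutions = 1
Total DF = (36.7 / 2.68)^1 (full precision, rounded at the end) = 13.69

13.69


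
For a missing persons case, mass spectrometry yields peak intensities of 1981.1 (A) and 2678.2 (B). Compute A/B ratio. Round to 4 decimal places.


Spectral peak ratio:
Peak A = 1981.1 counts
Peak B = 2678.2 counts
Ratio = 1981.1 / 2678.2 = 0.7397

0.7397


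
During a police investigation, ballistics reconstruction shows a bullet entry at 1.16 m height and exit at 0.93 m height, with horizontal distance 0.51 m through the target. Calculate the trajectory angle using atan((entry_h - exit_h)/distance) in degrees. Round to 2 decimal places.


Bullet trajectory angle:
Height difference = 1.16 - 0.93 = 0.23 m
angle = atan(0.23 / 0.51)
angle = atan(0.45098)
angle = 24.27 degrees

24.27
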